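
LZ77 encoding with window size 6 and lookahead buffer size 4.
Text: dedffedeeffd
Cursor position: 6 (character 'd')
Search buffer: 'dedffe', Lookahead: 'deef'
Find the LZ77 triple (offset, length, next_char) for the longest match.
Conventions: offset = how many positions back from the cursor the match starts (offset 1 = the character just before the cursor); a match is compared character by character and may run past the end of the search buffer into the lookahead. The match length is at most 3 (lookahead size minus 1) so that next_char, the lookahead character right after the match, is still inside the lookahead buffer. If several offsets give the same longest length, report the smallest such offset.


Try each offset into the search buffer:
  offset=1 (pos 5, char 'e'): match length 0
  offset=2 (pos 4, char 'f'): match length 0
  offset=3 (pos 3, char 'f'): match length 0
  offset=4 (pos 2, char 'd'): match length 1
  offset=5 (pos 1, char 'e'): match length 0
  offset=6 (pos 0, char 'd'): match length 2
Longest match has length 2 at offset 6.
next_char = character at position 6 + 2 = 8 -> 'e'

Best match: offset=6, length=2 (matching 'de' starting at position 0)
LZ77 triple: (6, 2, 'e')


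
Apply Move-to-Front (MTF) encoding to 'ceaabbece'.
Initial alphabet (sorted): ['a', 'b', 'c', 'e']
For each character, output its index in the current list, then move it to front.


MTF encoding:
'c': index 2 in ['a', 'b', 'c', 'e'] -> ['c', 'a', 'b', 'e']
'e': index 3 in ['c', 'a', 'b', 'e'] -> ['e', 'c', 'a', 'b']
'a': index 2 in ['e', 'c', 'a', 'b'] -> ['a', 'e', 'c', 'b']
'a': index 0 in ['a', 'e', 'c', 'b'] -> ['a', 'e', 'c', 'b']
'b': index 3 in ['a', 'e', 'c', 'b'] -> ['b', 'a', 'e', 'c']
'b': index 0 in ['b', 'a', 'e', 'c'] -> ['b', 'a', 'e', 'c']
'e': index 2 in ['b', 'a', 'e', 'c'] -> ['e', 'b', 'a', 'c']
'c': index 3 in ['e', 'b', 'a', 'c'] -> ['c', 'e', 'b', 'a']
'e': index 1 in ['c', 'e', 'b', 'a'] -> ['e', 'c', 'b', 'a']


Output: [2, 3, 2, 0, 3, 0, 2, 3, 1]


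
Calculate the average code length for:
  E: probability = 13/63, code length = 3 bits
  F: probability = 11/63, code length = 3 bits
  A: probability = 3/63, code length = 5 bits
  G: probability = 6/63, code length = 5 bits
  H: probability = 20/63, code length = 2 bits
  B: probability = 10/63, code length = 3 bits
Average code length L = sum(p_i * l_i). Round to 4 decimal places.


Weighted contributions p_i * l_i:
  E: (13/63) * 3 = 39/63
  F: (11/63) * 3 = 33/63
  A: (3/63) * 5 = 15/63
  G: (6/63) * 5 = 30/63
  H: (20/63) * 2 = 40/63
  B: (10/63) * 3 = 30/63
Sum = (39 + 33 + 15 + 30 + 40 + 30)/63 = 187/63

L = 187/63 = 2.9683 bits/symbol


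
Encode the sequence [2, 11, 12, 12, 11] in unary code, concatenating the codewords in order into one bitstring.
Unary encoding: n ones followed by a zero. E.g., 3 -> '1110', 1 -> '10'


Encode each number as n ones followed by a terminating 0:
  2 -> 110 (3 bits)
  11 -> 111111111110 (12 bits)
  12 -> 1111111111110 (13 bits)
  12 -> 1111111111110 (13 bits)
  11 -> 111111111110 (12 bits)
Total length = 3 + 12 + 13 + 13 + 12 = 53 bits.

Unary([2, 11, 12, 12, 11]) = 11011111111111011111111111101111111111110111111111110 (53 bits)


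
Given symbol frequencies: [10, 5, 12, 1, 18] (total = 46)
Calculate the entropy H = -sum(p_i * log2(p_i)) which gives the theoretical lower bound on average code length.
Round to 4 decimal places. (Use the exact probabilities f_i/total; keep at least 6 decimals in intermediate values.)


Per-symbol terms -p_i * log2(p_i) with p_i = f_i/46:
  p = 10/46 = 0.217391: log2(p) = -2.201634, -p*log2(p) = 0.478616
  p = 5/46 = 0.108696: log2(p) = -3.201634, -p*log2(p) = 0.348004
  p = 12/46 = 0.260870: log2(p) = -1.938599, -p*log2(p) = 0.505722
  p = 1/46 = 0.021739: log2(p) = -5.523562, -p*log2(p) = 0.120077
  p = 18/46 = 0.391304: log2(p) = -1.353637, -p*log2(p) = 0.529684
H = 0.478616 + 0.348004 + 0.505722 + 0.120077 + 0.529684 = 1.982103

H = 1.9821 bits/symbol


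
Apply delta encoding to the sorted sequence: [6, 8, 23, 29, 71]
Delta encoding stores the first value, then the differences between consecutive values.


First value: 6
Deltas:
  8 - 6 = 2
  23 - 8 = 15
  29 - 23 = 6
  71 - 29 = 42


Delta encoded: [6, 2, 15, 6, 42]


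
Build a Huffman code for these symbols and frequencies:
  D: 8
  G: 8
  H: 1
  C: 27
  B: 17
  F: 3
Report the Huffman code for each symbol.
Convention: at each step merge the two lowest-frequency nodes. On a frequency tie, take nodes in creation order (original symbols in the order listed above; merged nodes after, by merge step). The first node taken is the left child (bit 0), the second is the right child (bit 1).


Huffman tree construction:
Step 1: Merge H(1) + F(3) = 4
Step 2: Merge (H+F)(4) + D(8) = 12
Step 3: Merge G(8) + ((H+F)+D)(12) = 20
Step 4: Merge B(17) + (G+((H+F)+D))(20) = 37
Step 5: Merge C(27) + (B+(G+((H+F)+D)))(37) = 64
Read each symbol's code off the tree from the root (left child = 0, right child = 1).

Codes:
  D: 1111 (length 4)
  G: 110 (length 3)
  H: 11100 (length 5)
  C: 0 (length 1)
  B: 10 (length 2)
  F: 11101 (length 5)
Average code length: 137/64 = 2.1406 bits/symbol


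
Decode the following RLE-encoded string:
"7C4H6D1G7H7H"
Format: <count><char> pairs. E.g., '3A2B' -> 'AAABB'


Expanding each <count><char> pair:
  7C -> 'CCCCCCC'
  4H -> 'HHHH'
  6D -> 'DDDDDD'
  1G -> 'G'
  7H -> 'HHHHHHH'
  7H -> 'HHHHHHH'

Decoded = CCCCCCCHHHHDDDDDDGHHHHHHHHHHHHHH


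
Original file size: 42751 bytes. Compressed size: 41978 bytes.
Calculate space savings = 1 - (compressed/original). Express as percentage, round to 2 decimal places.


ratio = compressed/original = 41978/42751 = 0.981919
savings = 1 - ratio = 1 - 0.981919 = 0.018081
as a percentage: 0.018081 * 100 = 1.81%

Space savings = 1 - 41978/42751 = 1.81%


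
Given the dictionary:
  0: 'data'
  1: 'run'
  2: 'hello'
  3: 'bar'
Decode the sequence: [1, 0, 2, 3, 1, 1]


Look up each index in the dictionary:
  1 -> 'run'
  0 -> 'data'
  2 -> 'hello'
  3 -> 'bar'
  1 -> 'run'
  1 -> 'run'

Decoded: "run data hello bar run run"


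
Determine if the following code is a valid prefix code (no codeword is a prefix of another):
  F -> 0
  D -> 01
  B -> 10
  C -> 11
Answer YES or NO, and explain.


Checking each pair (does one codeword prefix another?):
  F='0' vs D='01': prefix -- VIOLATION

NO -- this is NOT a valid prefix code. F (0) is a prefix of D (01).


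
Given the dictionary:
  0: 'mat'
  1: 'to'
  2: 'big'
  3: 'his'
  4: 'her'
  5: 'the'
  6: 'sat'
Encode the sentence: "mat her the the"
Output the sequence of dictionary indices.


Look up each word in the dictionary:
  'mat' -> 0
  'her' -> 4
  'the' -> 5
  'the' -> 5

Encoded: [0, 4, 5, 5]


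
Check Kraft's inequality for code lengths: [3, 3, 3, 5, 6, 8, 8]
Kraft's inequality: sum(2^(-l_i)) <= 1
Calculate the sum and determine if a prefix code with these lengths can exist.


Sum = 2^(-3) + 2^(-3) + 2^(-3) + 2^(-5) + 2^(-6) + 2^(-8) + 2^(-8)
    = 0.125 + 0.125 + 0.125 + 0.03125 + 0.015625 + 0.00390625 + 0.00390625
    = 110/256 = 0.4296875
Since 0.4296875 <= 1, Kraft's inequality IS satisfied.
A prefix code with these lengths CAN exist.

Kraft sum = 0.4296875. Satisfied.


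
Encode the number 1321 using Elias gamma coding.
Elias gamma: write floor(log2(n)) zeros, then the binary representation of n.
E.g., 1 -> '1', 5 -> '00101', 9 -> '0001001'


num_bits = floor(log2(1321)) + 1 = 11
leading_zeros = num_bits - 1 = 10
binary(1321) = 10100101001

Elias gamma(1321) = '0000000000' + '10100101001' = 000000000010100101001 (21 bits)


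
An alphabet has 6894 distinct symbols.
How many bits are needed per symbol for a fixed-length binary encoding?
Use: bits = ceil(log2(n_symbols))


log2(6894) = 12.7511
Bracket: 2^12 = 4096 < 6894 <= 2^13 = 8192
So ceil(log2(6894)) = 13

bits = ceil(log2(6894)) = ceil(12.7511) = 13 bits


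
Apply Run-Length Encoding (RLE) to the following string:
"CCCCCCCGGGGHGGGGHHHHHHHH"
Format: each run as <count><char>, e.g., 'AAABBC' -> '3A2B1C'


Scanning runs left to right:
  i=0: run of 'C' x 7 -> '7C'
  i=7: run of 'G' x 4 -> '4G'
  i=11: run of 'H' x 1 -> '1H'
  i=12: run of 'G' x 4 -> '4G'
  i=16: run of 'H' x 8 -> '8H'

RLE = 7C4G1H4G8H


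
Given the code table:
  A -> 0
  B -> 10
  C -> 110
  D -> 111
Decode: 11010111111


Decoding:
110 -> C
10 -> B
111 -> D
111 -> D


Result: CBDD


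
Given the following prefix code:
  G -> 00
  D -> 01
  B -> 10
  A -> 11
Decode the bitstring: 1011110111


Decoding step by step:
Bits 10 -> B
Bits 11 -> A
Bits 11 -> A
Bits 01 -> D
Bits 11 -> A


Decoded message: BAADA


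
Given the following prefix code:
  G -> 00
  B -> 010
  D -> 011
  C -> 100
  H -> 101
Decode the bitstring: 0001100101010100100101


Decoding step by step:
Bits 00 -> G
Bits 011 -> D
Bits 00 -> G
Bits 101 -> H
Bits 010 -> B
Bits 100 -> C
Bits 100 -> C
Bits 101 -> H


Decoded message: GDGHBCCH


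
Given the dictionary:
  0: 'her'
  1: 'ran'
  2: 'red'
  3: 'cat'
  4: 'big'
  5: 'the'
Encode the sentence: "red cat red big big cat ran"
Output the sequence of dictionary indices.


Look up each word in the dictionary:
  'red' -> 2
  'cat' -> 3
  'red' -> 2
  'big' -> 4
  'big' -> 4
  'cat' -> 3
  'ran' -> 1

Encoded: [2, 3, 2, 4, 4, 3, 1]


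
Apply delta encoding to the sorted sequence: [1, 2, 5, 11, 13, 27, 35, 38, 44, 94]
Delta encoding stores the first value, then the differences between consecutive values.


First value: 1
Deltas:
  2 - 1 = 1
  5 - 2 = 3
  11 - 5 = 6
  13 - 11 = 2
  27 - 13 = 14
  35 - 27 = 8
  38 - 35 = 3
  44 - 38 = 6
  94 - 44 = 50


Delta encoded: [1, 1, 3, 6, 2, 14, 8, 3, 6, 50]


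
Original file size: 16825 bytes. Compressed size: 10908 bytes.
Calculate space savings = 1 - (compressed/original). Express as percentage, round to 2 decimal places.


ratio = compressed/original = 10908/16825 = 0.648321
savings = 1 - ratio = 1 - 0.648321 = 0.351679
as a percentage: 0.351679 * 100 = 35.17%

Space savings = 1 - 10908/16825 = 35.17%


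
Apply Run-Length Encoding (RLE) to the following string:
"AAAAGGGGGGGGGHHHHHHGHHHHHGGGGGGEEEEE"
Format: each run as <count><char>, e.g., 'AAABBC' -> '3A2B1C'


Scanning runs left to right:
  i=0: run of 'A' x 4 -> '4A'
  i=4: run of 'G' x 9 -> '9G'
  i=13: run of 'H' x 6 -> '6H'
  i=19: run of 'G' x 1 -> '1G'
  i=20: run of 'H' x 5 -> '5H'
  i=25: run of 'G' x 6 -> '6G'
  i=31: run of 'E' x 5 -> '5E'

RLE = 4A9G6H1G5H6G5E


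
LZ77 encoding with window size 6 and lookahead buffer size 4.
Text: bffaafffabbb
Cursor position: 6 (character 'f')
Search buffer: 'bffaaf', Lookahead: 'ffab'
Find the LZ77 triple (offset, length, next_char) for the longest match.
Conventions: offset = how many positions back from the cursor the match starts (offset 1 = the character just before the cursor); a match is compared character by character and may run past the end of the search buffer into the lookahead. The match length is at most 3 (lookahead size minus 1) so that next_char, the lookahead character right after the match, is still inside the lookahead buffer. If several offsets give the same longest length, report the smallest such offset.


Try each offset into the search buffer:
  offset=1 (pos 5, char 'f'): match length 2
  offset=2 (pos 4, char 'a'): match length 0
  offset=3 (pos 3, char 'a'): match length 0
  offset=4 (pos 2, char 'f'): match length 1
  offset=5 (pos 1, char 'f'): match length 3
  offset=6 (pos 0, char 'b'): match length 0
Longest match has length 3 at offset 5.
next_char = character at position 6 + 3 = 9 -> 'b'

Best match: offset=5, length=3 (matching 'ffa' starting at position 1)
LZ77 triple: (5, 3, 'b')


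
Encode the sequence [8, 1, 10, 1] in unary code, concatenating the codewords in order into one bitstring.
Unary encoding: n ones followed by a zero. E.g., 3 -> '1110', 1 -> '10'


Encode each number as n ones followed by a terminating 0:
  8 -> 111111110 (9 bits)
  1 -> 10 (2 bits)
  10 -> 11111111110 (11 bits)
  1 -> 10 (2 bits)
Total length = 9 + 2 + 11 + 2 = 24 bits.

Unary([8, 1, 10, 1]) = 111111110101111111111010 (24 bits)


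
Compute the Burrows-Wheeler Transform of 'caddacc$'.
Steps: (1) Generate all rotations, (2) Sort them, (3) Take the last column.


Rotations (sorted):
  0: $caddacc -> last char: c
  1: acc$cadd -> last char: d
  2: addacc$c -> last char: c
  3: c$caddac -> last char: c
  4: caddacc$ -> last char: $
  5: cc$cadda -> last char: a
  6: dacc$cad -> last char: d
  7: ddacc$ca -> last char: a


BWT = cdcc$ada


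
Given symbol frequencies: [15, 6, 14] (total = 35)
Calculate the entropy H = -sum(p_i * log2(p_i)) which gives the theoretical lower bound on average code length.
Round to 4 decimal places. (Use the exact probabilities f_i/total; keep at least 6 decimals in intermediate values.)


Per-symbol terms -p_i * log2(p_i) with p_i = f_i/35:
  p = 15/35 = 0.428571: log2(p) = -1.222392, -p*log2(p) = 0.523882
  p = 6/35 = 0.171429: log2(p) = -2.544321, -p*log2(p) = 0.436169
  p = 14/35 = 0.400000: log2(p) = -1.321928, -p*log2(p) = 0.528771
H = 0.523882 + 0.436169 + 0.528771 = 1.488822

H = 1.4888 bits/symbol


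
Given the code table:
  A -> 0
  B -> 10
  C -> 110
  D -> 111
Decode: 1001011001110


Decoding:
10 -> B
0 -> A
10 -> B
110 -> C
0 -> A
111 -> D
0 -> A


Result: BABCADA


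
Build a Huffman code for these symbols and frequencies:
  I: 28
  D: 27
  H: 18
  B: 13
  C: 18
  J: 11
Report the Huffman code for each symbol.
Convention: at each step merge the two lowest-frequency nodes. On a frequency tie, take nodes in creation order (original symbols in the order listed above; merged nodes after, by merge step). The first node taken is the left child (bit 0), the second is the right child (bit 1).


Huffman tree construction:
Step 1: Merge J(11) + B(13) = 24
Step 2: Merge H(18) + C(18) = 36
Step 3: Merge (J+B)(24) + D(27) = 51
Step 4: Merge I(28) + (H+C)(36) = 64
Step 5: Merge ((J+B)+D)(51) + (I+(H+C))(64) = 115
Read each symbol's code off the tree from the root (left child = 0, right child = 1).

Codes:
  I: 10 (length 2)
  D: 01 (length 2)
  H: 110 (length 3)
  B: 001 (length 3)
  C: 111 (length 3)
  J: 000 (length 3)
Average code length: 290/115 = 2.5217 bits/symbol


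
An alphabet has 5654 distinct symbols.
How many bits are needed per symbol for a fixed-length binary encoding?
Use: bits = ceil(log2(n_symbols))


log2(5654) = 12.4651
Bracket: 2^12 = 4096 < 5654 <= 2^13 = 8192
So ceil(log2(5654)) = 13

bits = ceil(log2(5654)) = ceil(12.4651) = 13 bits


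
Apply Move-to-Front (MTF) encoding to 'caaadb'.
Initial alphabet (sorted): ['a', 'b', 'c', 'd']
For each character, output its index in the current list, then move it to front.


MTF encoding:
'c': index 2 in ['a', 'b', 'c', 'd'] -> ['c', 'a', 'b', 'd']
'a': index 1 in ['c', 'a', 'b', 'd'] -> ['a', 'c', 'b', 'd']
'a': index 0 in ['a', 'c', 'b', 'd'] -> ['a', 'c', 'b', 'd']
'a': index 0 in ['a', 'c', 'b', 'd'] -> ['a', 'c', 'b', 'd']
'd': index 3 in ['a', 'c', 'b', 'd'] -> ['d', 'a', 'c', 'b']
'b': index 3 in ['d', 'a', 'c', 'b'] -> ['b', 'd', 'a', 'c']


Output: [2, 1, 0, 0, 3, 3]


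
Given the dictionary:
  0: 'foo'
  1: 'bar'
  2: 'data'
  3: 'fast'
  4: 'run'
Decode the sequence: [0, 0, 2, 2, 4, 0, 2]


Look up each index in the dictionary:
  0 -> 'foo'
  0 -> 'foo'
  2 -> 'data'
  2 -> 'data'
  4 -> 'run'
  0 -> 'foo'
  2 -> 'data'

Decoded: "foo foo data data run foo data"


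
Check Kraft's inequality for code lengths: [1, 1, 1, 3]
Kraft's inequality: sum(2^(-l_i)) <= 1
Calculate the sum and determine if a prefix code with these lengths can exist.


Sum = 2^(-1) + 2^(-1) + 2^(-1) + 2^(-3)
    = 0.5 + 0.5 + 0.5 + 0.125
    = 13/8 = 1.625
Since 1.625 > 1, Kraft's inequality is NOT satisfied.
A prefix code with these lengths CANNOT exist.

Kraft sum = 1.625. Not satisfied.


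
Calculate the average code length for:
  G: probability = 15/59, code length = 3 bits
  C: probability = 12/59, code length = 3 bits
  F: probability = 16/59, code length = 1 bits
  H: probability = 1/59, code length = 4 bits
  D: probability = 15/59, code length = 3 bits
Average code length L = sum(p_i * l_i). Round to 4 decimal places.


Weighted contributions p_i * l_i:
  G: (15/59) * 3 = 45/59
  C: (12/59) * 3 = 36/59
  F: (16/59) * 1 = 16/59
  H: (1/59) * 4 = 4/59
  D: (15/59) * 3 = 45/59
Sum = (45 + 36 + 16 + 4 + 45)/59 = 146/59

L = 146/59 = 2.4746 bits/symbol


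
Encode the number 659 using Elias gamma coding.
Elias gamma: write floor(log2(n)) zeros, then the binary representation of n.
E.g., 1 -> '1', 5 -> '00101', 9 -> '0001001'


num_bits = floor(log2(659)) + 1 = 10
leading_zeros = num_bits - 1 = 9
binary(659) = 1010010011

Elias gamma(659) = '000000000' + '1010010011' = 0000000001010010011 (19 bits)


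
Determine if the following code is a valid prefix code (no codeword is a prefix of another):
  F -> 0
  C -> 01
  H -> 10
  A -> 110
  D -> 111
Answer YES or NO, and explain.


Checking each pair (does one codeword prefix another?):
  F='0' vs C='01': prefix -- VIOLATION

NO -- this is NOT a valid prefix code. F (0) is a prefix of C (01).


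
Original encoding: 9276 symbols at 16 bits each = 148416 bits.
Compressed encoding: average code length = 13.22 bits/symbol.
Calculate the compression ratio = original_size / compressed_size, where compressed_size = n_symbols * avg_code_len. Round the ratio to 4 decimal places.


original_size = n_symbols * orig_bits = 9276 * 16 = 148416 bits
compressed_size = n_symbols * avg_code_len = 9276 * 13.22 = 122628.72 bits
ratio = original_size / compressed_size = 148416 / 122628.72 = 1.2103

Compression ratio = 1.2103


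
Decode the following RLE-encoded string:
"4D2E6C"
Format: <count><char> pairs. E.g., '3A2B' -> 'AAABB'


Expanding each <count><char> pair:
  4D -> 'DDDD'
  2E -> 'EE'
  6C -> 'CCCCCC'

Decoded = DDDDEECCCCCC


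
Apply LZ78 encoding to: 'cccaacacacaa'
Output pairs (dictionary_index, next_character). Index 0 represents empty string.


LZ78 encoding steps:
Dictionary: {0: ''}
Step 1: w='' (idx 0), next='c' -> output (0, 'c'), add 'c' as idx 1
Step 2: w='c' (idx 1), next='c' -> output (1, 'c'), add 'cc' as idx 2
Step 3: w='' (idx 0), next='a' -> output (0, 'a'), add 'a' as idx 3
Step 4: w='a' (idx 3), next='c' -> output (3, 'c'), add 'ac' as idx 4
Step 5: w='ac' (idx 4), next='a' -> output (4, 'a'), add 'aca' as idx 5
Step 6: w='c' (idx 1), next='a' -> output (1, 'a'), add 'ca' as idx 6
Step 7: w='a' (idx 3), end of input -> output (3, '')


Encoded: [(0, 'c'), (1, 'c'), (0, 'a'), (3, 'c'), (4, 'a'), (1, 'a'), (3, '')]


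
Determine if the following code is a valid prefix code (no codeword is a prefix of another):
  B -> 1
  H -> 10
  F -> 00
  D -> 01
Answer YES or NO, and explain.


Checking each pair (does one codeword prefix another?):
  B='1' vs H='10': prefix -- VIOLATION

NO -- this is NOT a valid prefix code. B (1) is a prefix of H (10).


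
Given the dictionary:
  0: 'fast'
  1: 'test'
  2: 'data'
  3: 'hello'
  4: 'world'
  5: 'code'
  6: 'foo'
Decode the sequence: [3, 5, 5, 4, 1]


Look up each index in the dictionary:
  3 -> 'hello'
  5 -> 'code'
  5 -> 'code'
  4 -> 'world'
  1 -> 'test'

Decoded: "hello code code world test"


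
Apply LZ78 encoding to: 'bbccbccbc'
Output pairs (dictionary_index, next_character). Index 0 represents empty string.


LZ78 encoding steps:
Dictionary: {0: ''}
Step 1: w='' (idx 0), next='b' -> output (0, 'b'), add 'b' as idx 1
Step 2: w='b' (idx 1), next='c' -> output (1, 'c'), add 'bc' as idx 2
Step 3: w='' (idx 0), next='c' -> output (0, 'c'), add 'c' as idx 3
Step 4: w='bc' (idx 2), next='c' -> output (2, 'c'), add 'bcc' as idx 4
Step 5: w='bc' (idx 2), end of input -> output (2, '')


Encoded: [(0, 'b'), (1, 'c'), (0, 'c'), (2, 'c'), (2, '')]


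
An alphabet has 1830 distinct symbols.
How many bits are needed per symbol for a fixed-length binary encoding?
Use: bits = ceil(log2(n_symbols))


log2(1830) = 10.8376
Bracket: 2^10 = 1024 < 1830 <= 2^11 = 2048
So ceil(log2(1830)) = 11

bits = ceil(log2(1830)) = ceil(10.8376) = 11 bits


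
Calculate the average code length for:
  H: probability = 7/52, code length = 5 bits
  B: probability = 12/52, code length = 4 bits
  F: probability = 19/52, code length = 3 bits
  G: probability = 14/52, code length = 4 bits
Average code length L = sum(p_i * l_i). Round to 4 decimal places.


Weighted contributions p_i * l_i:
  H: (7/52) * 5 = 35/52
  B: (12/52) * 4 = 48/52
  F: (19/52) * 3 = 57/52
  G: (14/52) * 4 = 56/52
Sum = (35 + 48 + 57 + 56)/52 = 196/52

L = 196/52 = 3.7692 bits/symbol


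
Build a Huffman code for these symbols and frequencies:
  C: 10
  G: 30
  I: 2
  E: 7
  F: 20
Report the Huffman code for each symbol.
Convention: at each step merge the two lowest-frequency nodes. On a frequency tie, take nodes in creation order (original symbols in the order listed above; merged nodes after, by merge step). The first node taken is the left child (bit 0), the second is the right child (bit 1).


Huffman tree construction:
Step 1: Merge I(2) + E(7) = 9
Step 2: Merge (I+E)(9) + C(10) = 19
Step 3: Merge ((I+E)+C)(19) + F(20) = 39
Step 4: Merge G(30) + (((I+E)+C)+F)(39) = 69
Read each symbol's code off the tree from the root (left child = 0, right child = 1).

Codes:
  C: 101 (length 3)
  G: 0 (length 1)
  I: 1000 (length 4)
  E: 1001 (length 4)
  F: 11 (length 2)
Average code length: 136/69 = 1.9710 bits/symbol


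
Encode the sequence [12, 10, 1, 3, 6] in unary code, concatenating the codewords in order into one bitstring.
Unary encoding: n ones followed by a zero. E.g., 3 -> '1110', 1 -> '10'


Encode each number as n ones followed by a terminating 0:
  12 -> 1111111111110 (13 bits)
  10 -> 11111111110 (11 bits)
  1 -> 10 (2 bits)
  3 -> 1110 (4 bits)
  6 -> 1111110 (7 bits)
Total length = 13 + 11 + 2 + 4 + 7 = 37 bits.

Unary([12, 10, 1, 3, 6]) = 1111111111110111111111101011101111110 (37 bits)


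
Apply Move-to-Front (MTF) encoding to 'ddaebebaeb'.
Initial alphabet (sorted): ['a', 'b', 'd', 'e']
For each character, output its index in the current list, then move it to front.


MTF encoding:
'd': index 2 in ['a', 'b', 'd', 'e'] -> ['d', 'a', 'b', 'e']
'd': index 0 in ['d', 'a', 'b', 'e'] -> ['d', 'a', 'b', 'e']
'a': index 1 in ['d', 'a', 'b', 'e'] -> ['a', 'd', 'b', 'e']
'e': index 3 in ['a', 'd', 'b', 'e'] -> ['e', 'a', 'd', 'b']
'b': index 3 in ['e', 'a', 'd', 'b'] -> ['b', 'e', 'a', 'd']
'e': index 1 in ['b', 'e', 'a', 'd'] -> ['e', 'b', 'a', 'd']
'b': index 1 in ['e', 'b', 'a', 'd'] -> ['b', 'e', 'a', 'd']
'a': index 2 in ['b', 'e', 'a', 'd'] -> ['a', 'b', 'e', 'd']
'e': index 2 in ['a', 'b', 'e', 'd'] -> ['e', 'a', 'b', 'd']
'b': index 2 in ['e', 'a', 'b', 'd'] -> ['b', 'e', 'a', 'd']


Output: [2, 0, 1, 3, 3, 1, 1, 2, 2, 2]


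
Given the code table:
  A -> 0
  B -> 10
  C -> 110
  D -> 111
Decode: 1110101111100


Decoding:
111 -> D
0 -> A
10 -> B
111 -> D
110 -> C
0 -> A


Result: DABDCA


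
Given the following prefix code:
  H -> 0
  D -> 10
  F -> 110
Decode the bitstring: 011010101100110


Decoding step by step:
Bits 0 -> H
Bits 110 -> F
Bits 10 -> D
Bits 10 -> D
Bits 110 -> F
Bits 0 -> H
Bits 110 -> F


Decoded message: HFDDFHF


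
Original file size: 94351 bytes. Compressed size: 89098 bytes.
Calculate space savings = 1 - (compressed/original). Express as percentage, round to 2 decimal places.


ratio = compressed/original = 89098/94351 = 0.944325
savings = 1 - ratio = 1 - 0.944325 = 0.055675
as a percentage: 0.055675 * 100 = 5.57%

Space savings = 1 - 89098/94351 = 5.57%


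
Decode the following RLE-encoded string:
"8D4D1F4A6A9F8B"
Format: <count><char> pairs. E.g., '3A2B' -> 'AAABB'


Expanding each <count><char> pair:
  8D -> 'DDDDDDDD'
  4D -> 'DDDD'
  1F -> 'F'
  4A -> 'AAAA'
  6A -> 'AAAAAA'
  9F -> 'FFFFFFFFF'
  8B -> 'BBBBBBBB'

Decoded = DDDDDDDDDDDDFAAAAAAAAAAFFFFFFFFFBBBBBBBB


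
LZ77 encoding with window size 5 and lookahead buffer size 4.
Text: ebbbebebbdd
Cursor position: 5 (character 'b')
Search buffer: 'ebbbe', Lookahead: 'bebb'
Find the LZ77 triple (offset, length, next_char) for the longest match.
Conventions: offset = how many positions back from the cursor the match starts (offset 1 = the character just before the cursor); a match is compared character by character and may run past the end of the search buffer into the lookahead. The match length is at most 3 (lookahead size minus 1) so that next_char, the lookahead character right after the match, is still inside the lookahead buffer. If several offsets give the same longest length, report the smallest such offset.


Try each offset into the search buffer:
  offset=1 (pos 4, char 'e'): match length 0
  offset=2 (pos 3, char 'b'): match length 3
  offset=3 (pos 2, char 'b'): match length 1
  offset=4 (pos 1, char 'b'): match length 1
  offset=5 (pos 0, char 'e'): match length 0
Longest match has length 3 at offset 2.
next_char = character at position 5 + 3 = 8 -> 'b'

Best match: offset=2, length=3 (matching 'beb' starting at position 3)
LZ77 triple: (2, 3, 'b')


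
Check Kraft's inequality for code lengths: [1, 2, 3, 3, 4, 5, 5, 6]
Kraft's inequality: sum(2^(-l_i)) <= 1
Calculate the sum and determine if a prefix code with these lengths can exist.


Sum = 2^(-1) + 2^(-2) + 2^(-3) + 2^(-3) + 2^(-4) + 2^(-5) + 2^(-5) + 2^(-6)
    = 0.5 + 0.25 + 0.125 + 0.125 + 0.0625 + 0.03125 + 0.03125 + 0.015625
    = 73/64 = 1.140625
Since 1.140625 > 1, Kraft's inequality is NOT satisfied.
A prefix code with these lengths CANNOT exist.

Kraft sum = 1.140625. Not satisfied.


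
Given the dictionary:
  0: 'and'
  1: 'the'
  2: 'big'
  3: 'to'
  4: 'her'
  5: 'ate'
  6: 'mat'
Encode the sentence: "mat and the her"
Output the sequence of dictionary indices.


Look up each word in the dictionary:
  'mat' -> 6
  'and' -> 0
  'the' -> 1
  'her' -> 4

Encoded: [6, 0, 1, 4]


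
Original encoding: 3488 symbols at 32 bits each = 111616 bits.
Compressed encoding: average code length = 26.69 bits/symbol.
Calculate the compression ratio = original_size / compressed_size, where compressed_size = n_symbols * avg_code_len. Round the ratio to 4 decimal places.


original_size = n_symbols * orig_bits = 3488 * 32 = 111616 bits
compressed_size = n_symbols * avg_code_len = 3488 * 26.69 = 93094.72 bits
ratio = original_size / compressed_size = 111616 / 93094.72 = 1.199

Compression ratio = 1.199


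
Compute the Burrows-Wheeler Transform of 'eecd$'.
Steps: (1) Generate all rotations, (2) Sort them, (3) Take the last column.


Rotations (sorted):
  0: $eecd -> last char: d
  1: cd$ee -> last char: e
  2: d$eec -> last char: c
  3: ecd$e -> last char: e
  4: eecd$ -> last char: $


BWT = dece$


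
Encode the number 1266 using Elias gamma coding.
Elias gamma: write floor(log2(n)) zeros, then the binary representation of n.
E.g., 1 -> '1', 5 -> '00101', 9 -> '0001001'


num_bits = floor(log2(1266)) + 1 = 11
leading_zeros = num_bits - 1 = 10
binary(1266) = 10011110010

Elias gamma(1266) = '0000000000' + '10011110010' = 000000000010011110010 (21 bits)


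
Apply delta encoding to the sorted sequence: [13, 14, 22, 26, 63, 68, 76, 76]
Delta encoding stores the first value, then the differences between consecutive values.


First value: 13
Deltas:
  14 - 13 = 1
  22 - 14 = 8
  26 - 22 = 4
  63 - 26 = 37
  68 - 63 = 5
  76 - 68 = 8
  76 - 76 = 0


Delta encoded: [13, 1, 8, 4, 37, 5, 8, 0]


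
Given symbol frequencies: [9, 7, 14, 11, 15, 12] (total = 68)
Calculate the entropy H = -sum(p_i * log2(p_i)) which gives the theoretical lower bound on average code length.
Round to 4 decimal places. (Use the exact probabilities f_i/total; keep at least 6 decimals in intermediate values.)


Per-symbol terms -p_i * log2(p_i) with p_i = f_i/68:
  p = 9/68 = 0.132353: log2(p) = -2.917538, -p*log2(p) = 0.386145
  p = 7/68 = 0.102941: log2(p) = -3.280108, -p*log2(p) = 0.337658
  p = 14/68 = 0.205882: log2(p) = -2.280108, -p*log2(p) = 0.469434
  p = 11/68 = 0.161765: log2(p) = -2.628031, -p*log2(p) = 0.425123
  p = 15/68 = 0.220588: log2(p) = -2.180572, -p*log2(p) = 0.481009
  p = 12/68 = 0.176471: log2(p) = -2.502500, -p*log2(p) = 0.441618
H = 0.386145 + 0.337658 + 0.469434 + 0.425123 + 0.481009 + 0.441618 = 2.540987

H = 2.541 bits/symbol


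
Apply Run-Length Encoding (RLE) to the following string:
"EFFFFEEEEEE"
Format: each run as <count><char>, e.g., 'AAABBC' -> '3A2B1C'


Scanning runs left to right:
  i=0: run of 'E' x 1 -> '1E'
  i=1: run of 'F' x 4 -> '4F'
  i=5: run of 'E' x 6 -> '6E'

RLE = 1E4F6E


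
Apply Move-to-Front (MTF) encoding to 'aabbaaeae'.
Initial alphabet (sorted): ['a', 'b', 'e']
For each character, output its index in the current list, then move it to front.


MTF encoding:
'a': index 0 in ['a', 'b', 'e'] -> ['a', 'b', 'e']
'a': index 0 in ['a', 'b', 'e'] -> ['a', 'b', 'e']
'b': index 1 in ['a', 'b', 'e'] -> ['b', 'a', 'e']
'b': index 0 in ['b', 'a', 'e'] -> ['b', 'a', 'e']
'a': index 1 in ['b', 'a', 'e'] -> ['a', 'b', 'e']
'a': index 0 in ['a', 'b', 'e'] -> ['a', 'b', 'e']
'e': index 2 in ['a', 'b', 'e'] -> ['e', 'a', 'b']
'a': index 1 in ['e', 'a', 'b'] -> ['a', 'e', 'b']
'e': index 1 in ['a', 'e', 'b'] -> ['e', 'a', 'b']


Output: [0, 0, 1, 0, 1, 0, 2, 1, 1]


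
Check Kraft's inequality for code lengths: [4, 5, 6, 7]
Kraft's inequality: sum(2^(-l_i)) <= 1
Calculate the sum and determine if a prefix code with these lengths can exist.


Sum = 2^(-4) + 2^(-5) + 2^(-6) + 2^(-7)
    = 0.0625 + 0.03125 + 0.015625 + 0.0078125
    = 15/128 = 0.1171875
Since 0.1171875 <= 1, Kraft's inequality IS satisfied.
A prefix code with these lengths CAN exist.

Kraft sum = 0.1171875. Satisfied.


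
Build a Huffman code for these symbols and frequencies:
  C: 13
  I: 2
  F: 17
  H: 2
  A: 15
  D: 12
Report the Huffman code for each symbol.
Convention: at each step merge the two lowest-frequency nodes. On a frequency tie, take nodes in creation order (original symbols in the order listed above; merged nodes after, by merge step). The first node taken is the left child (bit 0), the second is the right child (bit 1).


Huffman tree construction:
Step 1: Merge I(2) + H(2) = 4
Step 2: Merge (I+H)(4) + D(12) = 16
Step 3: Merge C(13) + A(15) = 28
Step 4: Merge ((I+H)+D)(16) + F(17) = 33
Step 5: Merge (C+A)(28) + (((I+H)+D)+F)(33) = 61
Read each symbol's code off the tree from the root (left child = 0, right child = 1).

Codes:
  C: 00 (length 2)
  I: 1000 (length 4)
  F: 11 (length 2)
  H: 1001 (length 4)
  A: 01 (length 2)
  D: 101 (length 3)
Average code length: 142/61 = 2.3279 bits/symbol


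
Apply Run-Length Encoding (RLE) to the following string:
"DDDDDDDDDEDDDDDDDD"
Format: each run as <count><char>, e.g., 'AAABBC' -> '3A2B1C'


Scanning runs left to right:
  i=0: run of 'D' x 9 -> '9D'
  i=9: run of 'E' x 1 -> '1E'
  i=10: run of 'D' x 8 -> '8D'

RLE = 9D1E8D


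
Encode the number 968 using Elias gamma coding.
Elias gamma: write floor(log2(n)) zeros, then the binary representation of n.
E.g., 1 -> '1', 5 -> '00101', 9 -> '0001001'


num_bits = floor(log2(968)) + 1 = 10
leading_zeros = num_bits - 1 = 9
binary(968) = 1111001000

Elias gamma(968) = '000000000' + '1111001000' = 0000000001111001000 (19 bits)


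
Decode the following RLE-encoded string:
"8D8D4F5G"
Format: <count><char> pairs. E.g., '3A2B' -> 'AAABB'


Expanding each <count><char> pair:
  8D -> 'DDDDDDDD'
  8D -> 'DDDDDDDD'
  4F -> 'FFFF'
  5G -> 'GGGGG'

Decoded = DDDDDDDDDDDDDDDDFFFFGGGGG


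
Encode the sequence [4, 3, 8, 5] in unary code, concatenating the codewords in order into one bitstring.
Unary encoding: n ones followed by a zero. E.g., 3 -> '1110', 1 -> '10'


Encode each number as n ones followed by a terminating 0:
  4 -> 11110 (5 bits)
  3 -> 1110 (4 bits)
  8 -> 111111110 (9 bits)
  5 -> 111110 (6 bits)
Total length = 5 + 4 + 9 + 6 = 24 bits.

Unary([4, 3, 8, 5]) = 111101110111111110111110 (24 bits)


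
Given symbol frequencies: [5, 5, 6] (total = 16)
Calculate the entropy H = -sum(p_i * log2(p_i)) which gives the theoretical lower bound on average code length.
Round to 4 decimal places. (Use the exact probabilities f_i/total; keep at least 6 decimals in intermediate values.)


Per-symbol terms -p_i * log2(p_i) with p_i = f_i/16:
  p = 5/16 = 0.312500: log2(p) = -1.678072, -p*log2(p) = 0.524397
  p = 5/16 = 0.312500: log2(p) = -1.678072, -p*log2(p) = 0.524397
  p = 6/16 = 0.375000: log2(p) = -1.415037, -p*log2(p) = 0.530639
H = 0.524397 + 0.524397 + 0.530639 = 1.579433

H = 1.5794 bits/symbol


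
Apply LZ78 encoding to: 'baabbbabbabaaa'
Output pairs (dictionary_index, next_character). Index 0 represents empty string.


LZ78 encoding steps:
Dictionary: {0: ''}
Step 1: w='' (idx 0), next='b' -> output (0, 'b'), add 'b' as idx 1
Step 2: w='' (idx 0), next='a' -> output (0, 'a'), add 'a' as idx 2
Step 3: w='a' (idx 2), next='b' -> output (2, 'b'), add 'ab' as idx 3
Step 4: w='b' (idx 1), next='b' -> output (1, 'b'), add 'bb' as idx 4
Step 5: w='ab' (idx 3), next='b' -> output (3, 'b'), add 'abb' as idx 5
Step 6: w='ab' (idx 3), next='a' -> output (3, 'a'), add 'aba' as idx 6
Step 7: w='a' (idx 2), next='a' -> output (2, 'a'), add 'aa' as idx 7


Encoded: [(0, 'b'), (0, 'a'), (2, 'b'), (1, 'b'), (3, 'b'), (3, 'a'), (2, 'a')]


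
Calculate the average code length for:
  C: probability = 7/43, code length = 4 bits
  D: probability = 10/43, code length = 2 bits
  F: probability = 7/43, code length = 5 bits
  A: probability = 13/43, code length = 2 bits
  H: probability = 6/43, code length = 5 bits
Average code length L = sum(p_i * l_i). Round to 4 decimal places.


Weighted contributions p_i * l_i:
  C: (7/43) * 4 = 28/43
  D: (10/43) * 2 = 20/43
  F: (7/43) * 5 = 35/43
  A: (13/43) * 2 = 26/43
  H: (6/43) * 5 = 30/43
Sum = (28 + 20 + 35 + 26 + 30)/43 = 139/43

L = 139/43 = 3.2326 bits/symbol


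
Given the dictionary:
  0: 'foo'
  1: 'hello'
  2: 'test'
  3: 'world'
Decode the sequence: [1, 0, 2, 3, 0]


Look up each index in the dictionary:
  1 -> 'hello'
  0 -> 'foo'
  2 -> 'test'
  3 -> 'world'
  0 -> 'foo'

Decoded: "hello foo test world foo"


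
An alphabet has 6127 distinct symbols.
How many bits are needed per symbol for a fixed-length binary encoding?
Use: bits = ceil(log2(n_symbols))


log2(6127) = 12.581
Bracket: 2^12 = 4096 < 6127 <= 2^13 = 8192
So ceil(log2(6127)) = 13

bits = ceil(log2(6127)) = ceil(12.581) = 13 bits


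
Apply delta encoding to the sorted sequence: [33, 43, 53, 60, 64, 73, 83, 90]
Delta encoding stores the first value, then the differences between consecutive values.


First value: 33
Deltas:
  43 - 33 = 10
  53 - 43 = 10
  60 - 53 = 7
  64 - 60 = 4
  73 - 64 = 9
  83 - 73 = 10
  90 - 83 = 7


Delta encoded: [33, 10, 10, 7, 4, 9, 10, 7]


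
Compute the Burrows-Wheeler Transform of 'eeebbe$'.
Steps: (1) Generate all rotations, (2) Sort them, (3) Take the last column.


Rotations (sorted):
  0: $eeebbe -> last char: e
  1: bbe$eee -> last char: e
  2: be$eeeb -> last char: b
  3: e$eeebb -> last char: b
  4: ebbe$ee -> last char: e
  5: eebbe$e -> last char: e
  6: eeebbe$ -> last char: $


BWT = eebbee$


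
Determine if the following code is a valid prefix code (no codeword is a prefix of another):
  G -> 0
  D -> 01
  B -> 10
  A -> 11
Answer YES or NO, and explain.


Checking each pair (does one codeword prefix another?):
  G='0' vs D='01': prefix -- VIOLATION

NO -- this is NOT a valid prefix code. G (0) is a prefix of D (01).


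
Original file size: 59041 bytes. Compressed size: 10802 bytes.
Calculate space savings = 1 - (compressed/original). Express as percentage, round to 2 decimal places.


ratio = compressed/original = 10802/59041 = 0.182958
savings = 1 - ratio = 1 - 0.182958 = 0.817042
as a percentage: 0.817042 * 100 = 81.7%

Space savings = 1 - 10802/59041 = 81.7%


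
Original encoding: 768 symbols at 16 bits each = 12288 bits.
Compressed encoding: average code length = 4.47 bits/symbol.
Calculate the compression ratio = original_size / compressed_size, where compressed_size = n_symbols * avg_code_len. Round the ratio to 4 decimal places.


original_size = n_symbols * orig_bits = 768 * 16 = 12288 bits
compressed_size = n_symbols * avg_code_len = 768 * 4.47 = 3432.96 bits
ratio = original_size / compressed_size = 12288 / 3432.96 = 3.5794

Compression ratio = 3.5794


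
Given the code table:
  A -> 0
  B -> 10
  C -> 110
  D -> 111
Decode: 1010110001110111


Decoding:
10 -> B
10 -> B
110 -> C
0 -> A
0 -> A
111 -> D
0 -> A
111 -> D


Result: BBCAADAD


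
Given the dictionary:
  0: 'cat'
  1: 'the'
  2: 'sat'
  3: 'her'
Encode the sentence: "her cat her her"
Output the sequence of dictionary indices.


Look up each word in the dictionary:
  'her' -> 3
  'cat' -> 0
  'her' -> 3
  'her' -> 3

Encoded: [3, 0, 3, 3]


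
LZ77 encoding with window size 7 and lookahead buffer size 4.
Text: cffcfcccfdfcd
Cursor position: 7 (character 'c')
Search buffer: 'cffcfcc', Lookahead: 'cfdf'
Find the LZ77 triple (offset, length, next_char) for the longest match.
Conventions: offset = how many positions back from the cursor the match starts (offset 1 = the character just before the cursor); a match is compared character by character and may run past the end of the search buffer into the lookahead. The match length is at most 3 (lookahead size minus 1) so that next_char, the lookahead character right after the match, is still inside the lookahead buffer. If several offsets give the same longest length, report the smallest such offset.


Try each offset into the search buffer:
  offset=1 (pos 6, char 'c'): match length 1
  offset=2 (pos 5, char 'c'): match length 1
  offset=3 (pos 4, char 'f'): match length 0
  offset=4 (pos 3, char 'c'): match length 2
  offset=5 (pos 2, char 'f'): match length 0
  offset=6 (pos 1, char 'f'): match length 0
  offset=7 (pos 0, char 'c'): match length 2
Longest match has length 2, found at offsets 4, 7; take the smallest, offset 4.
next_char = character at position 7 + 2 = 9 -> 'd'

Best match: offset=4, length=2 (matching 'cf' starting at position 3)
LZ77 triple: (4, 2, 'd')


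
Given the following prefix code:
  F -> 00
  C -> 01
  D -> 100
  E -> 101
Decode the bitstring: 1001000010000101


Decoding step by step:
Bits 100 -> D
Bits 100 -> D
Bits 00 -> F
Bits 100 -> D
Bits 00 -> F
Bits 101 -> E


Decoded message: DDFDFE


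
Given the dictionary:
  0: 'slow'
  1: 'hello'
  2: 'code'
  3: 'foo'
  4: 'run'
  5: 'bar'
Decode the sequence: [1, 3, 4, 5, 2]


Look up each index in the dictionary:
  1 -> 'hello'
  3 -> 'foo'
  4 -> 'run'
  5 -> 'bar'
  2 -> 'code'

Decoded: "hello foo run bar code"


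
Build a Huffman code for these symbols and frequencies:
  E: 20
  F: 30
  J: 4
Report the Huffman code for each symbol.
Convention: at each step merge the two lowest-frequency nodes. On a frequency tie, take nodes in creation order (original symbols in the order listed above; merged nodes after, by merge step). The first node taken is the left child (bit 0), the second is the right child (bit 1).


Huffman tree construction:
Step 1: Merge J(4) + E(20) = 24
Step 2: Merge (J+E)(24) + F(30) = 54
Read each symbol's code off the tree from the root (left child = 0, right child = 1).

Codes:
  E: 01 (length 2)
  F: 1 (length 1)
  J: 00 (length 2)
Average code length: 78/54 = 1.4444 bits/symbol


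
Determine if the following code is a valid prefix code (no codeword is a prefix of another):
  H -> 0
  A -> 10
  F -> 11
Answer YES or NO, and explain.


Checking each pair (does one codeword prefix another?):
  H='0' vs A='10': no prefix
  H='0' vs F='11': no prefix
  A='10' vs H='0': no prefix
  A='10' vs F='11': no prefix
  F='11' vs H='0': no prefix
  F='11' vs A='10': no prefix
No violation found over all pairs.

YES -- this is a valid prefix code. No codeword is a prefix of any other codeword.


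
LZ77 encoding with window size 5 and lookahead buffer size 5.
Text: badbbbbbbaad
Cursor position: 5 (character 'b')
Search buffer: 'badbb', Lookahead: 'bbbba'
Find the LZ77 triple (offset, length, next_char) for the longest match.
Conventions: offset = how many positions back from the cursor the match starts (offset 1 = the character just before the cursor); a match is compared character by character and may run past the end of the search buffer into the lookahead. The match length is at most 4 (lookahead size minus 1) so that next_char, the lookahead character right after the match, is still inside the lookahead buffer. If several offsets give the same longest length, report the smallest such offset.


Try each offset into the search buffer:
  offset=1 (pos 4, char 'b'): match length 4
  offset=2 (pos 3, char 'b'): match length 4
  offset=3 (pos 2, char 'd'): match length 0
  offset=4 (pos 1, char 'a'): match length 0
  offset=5 (pos 0, char 'b'): match length 1
Longest match has length 4, found at offsets 1, 2; take the smallest, offset 1.
next_char = character at position 5 + 4 = 9 -> 'a'

Best match: offset=1, length=4 (matching 'bbbb' starting at position 4)
LZ77 triple: (1, 4, 'a')
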